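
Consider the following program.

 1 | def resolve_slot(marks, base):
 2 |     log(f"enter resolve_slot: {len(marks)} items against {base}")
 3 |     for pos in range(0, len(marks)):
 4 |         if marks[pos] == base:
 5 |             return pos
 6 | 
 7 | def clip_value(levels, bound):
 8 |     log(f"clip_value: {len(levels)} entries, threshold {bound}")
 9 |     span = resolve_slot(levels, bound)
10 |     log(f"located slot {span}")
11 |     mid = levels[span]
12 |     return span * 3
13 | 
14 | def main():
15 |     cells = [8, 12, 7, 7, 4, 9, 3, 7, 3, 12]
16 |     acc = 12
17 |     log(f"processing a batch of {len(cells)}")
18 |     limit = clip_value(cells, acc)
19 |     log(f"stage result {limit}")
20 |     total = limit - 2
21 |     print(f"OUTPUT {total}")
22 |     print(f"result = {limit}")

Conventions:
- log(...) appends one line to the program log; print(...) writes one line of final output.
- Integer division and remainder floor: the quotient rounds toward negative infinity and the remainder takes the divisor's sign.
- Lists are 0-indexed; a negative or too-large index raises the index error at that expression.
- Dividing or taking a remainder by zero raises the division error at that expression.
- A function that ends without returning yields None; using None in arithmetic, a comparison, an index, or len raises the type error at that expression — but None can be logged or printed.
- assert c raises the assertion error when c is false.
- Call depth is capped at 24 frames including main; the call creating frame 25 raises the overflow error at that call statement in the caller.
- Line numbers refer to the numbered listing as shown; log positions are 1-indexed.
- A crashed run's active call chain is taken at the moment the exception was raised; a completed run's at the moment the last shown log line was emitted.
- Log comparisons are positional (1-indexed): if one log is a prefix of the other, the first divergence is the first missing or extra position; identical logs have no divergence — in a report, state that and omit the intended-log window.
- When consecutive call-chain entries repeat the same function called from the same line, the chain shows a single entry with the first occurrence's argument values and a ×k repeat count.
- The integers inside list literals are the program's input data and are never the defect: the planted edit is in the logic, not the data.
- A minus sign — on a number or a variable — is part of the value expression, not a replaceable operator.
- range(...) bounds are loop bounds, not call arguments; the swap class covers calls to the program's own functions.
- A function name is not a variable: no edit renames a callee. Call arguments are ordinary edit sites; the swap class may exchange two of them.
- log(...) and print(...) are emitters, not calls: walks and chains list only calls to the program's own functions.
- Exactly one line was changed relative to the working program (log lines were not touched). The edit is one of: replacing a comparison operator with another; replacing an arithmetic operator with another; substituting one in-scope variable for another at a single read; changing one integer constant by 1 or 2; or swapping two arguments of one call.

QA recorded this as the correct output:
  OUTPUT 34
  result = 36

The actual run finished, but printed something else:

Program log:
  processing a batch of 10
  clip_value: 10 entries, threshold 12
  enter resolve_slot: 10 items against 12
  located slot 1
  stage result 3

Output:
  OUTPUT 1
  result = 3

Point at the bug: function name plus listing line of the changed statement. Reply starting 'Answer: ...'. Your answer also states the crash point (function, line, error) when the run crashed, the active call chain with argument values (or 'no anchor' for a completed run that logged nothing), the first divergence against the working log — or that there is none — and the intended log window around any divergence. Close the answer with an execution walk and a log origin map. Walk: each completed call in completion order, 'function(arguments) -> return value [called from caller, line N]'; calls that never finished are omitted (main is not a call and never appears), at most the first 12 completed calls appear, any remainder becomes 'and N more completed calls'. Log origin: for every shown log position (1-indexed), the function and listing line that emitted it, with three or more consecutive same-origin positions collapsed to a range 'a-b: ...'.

Answer: the defect is in clip_value at line 12.
Key fact: The earliest visible damage is log position 5 — 'stage result 3' rather than the intended 'stage result 36'.
Call chain: main.
First divergence: position 5 — the shown line 'stage result 3' should read 'stage result 36'.
Intended log window:
  3: enter resolve_slot: 10 items against 12
  4: located slot 1
  5: stage result 36
Execution walk:
  resolve_slot([8, 12, 7, 7, 4, 9, 3, 7, 3, 12], 12) -> 1  [called from clip_value, line 9]
  clip_value([8, 12, 7, 7, 4, 9, 3, 7, 3, 12], 12) -> 3  [called from main, line 18]
Log line origins:
  1: logged in main at line 17
  2: logged in clip_value at line 8
  3: logged in resolve_slot at line 2
  4: logged in clip_value at line 10
  5: logged in main at line 19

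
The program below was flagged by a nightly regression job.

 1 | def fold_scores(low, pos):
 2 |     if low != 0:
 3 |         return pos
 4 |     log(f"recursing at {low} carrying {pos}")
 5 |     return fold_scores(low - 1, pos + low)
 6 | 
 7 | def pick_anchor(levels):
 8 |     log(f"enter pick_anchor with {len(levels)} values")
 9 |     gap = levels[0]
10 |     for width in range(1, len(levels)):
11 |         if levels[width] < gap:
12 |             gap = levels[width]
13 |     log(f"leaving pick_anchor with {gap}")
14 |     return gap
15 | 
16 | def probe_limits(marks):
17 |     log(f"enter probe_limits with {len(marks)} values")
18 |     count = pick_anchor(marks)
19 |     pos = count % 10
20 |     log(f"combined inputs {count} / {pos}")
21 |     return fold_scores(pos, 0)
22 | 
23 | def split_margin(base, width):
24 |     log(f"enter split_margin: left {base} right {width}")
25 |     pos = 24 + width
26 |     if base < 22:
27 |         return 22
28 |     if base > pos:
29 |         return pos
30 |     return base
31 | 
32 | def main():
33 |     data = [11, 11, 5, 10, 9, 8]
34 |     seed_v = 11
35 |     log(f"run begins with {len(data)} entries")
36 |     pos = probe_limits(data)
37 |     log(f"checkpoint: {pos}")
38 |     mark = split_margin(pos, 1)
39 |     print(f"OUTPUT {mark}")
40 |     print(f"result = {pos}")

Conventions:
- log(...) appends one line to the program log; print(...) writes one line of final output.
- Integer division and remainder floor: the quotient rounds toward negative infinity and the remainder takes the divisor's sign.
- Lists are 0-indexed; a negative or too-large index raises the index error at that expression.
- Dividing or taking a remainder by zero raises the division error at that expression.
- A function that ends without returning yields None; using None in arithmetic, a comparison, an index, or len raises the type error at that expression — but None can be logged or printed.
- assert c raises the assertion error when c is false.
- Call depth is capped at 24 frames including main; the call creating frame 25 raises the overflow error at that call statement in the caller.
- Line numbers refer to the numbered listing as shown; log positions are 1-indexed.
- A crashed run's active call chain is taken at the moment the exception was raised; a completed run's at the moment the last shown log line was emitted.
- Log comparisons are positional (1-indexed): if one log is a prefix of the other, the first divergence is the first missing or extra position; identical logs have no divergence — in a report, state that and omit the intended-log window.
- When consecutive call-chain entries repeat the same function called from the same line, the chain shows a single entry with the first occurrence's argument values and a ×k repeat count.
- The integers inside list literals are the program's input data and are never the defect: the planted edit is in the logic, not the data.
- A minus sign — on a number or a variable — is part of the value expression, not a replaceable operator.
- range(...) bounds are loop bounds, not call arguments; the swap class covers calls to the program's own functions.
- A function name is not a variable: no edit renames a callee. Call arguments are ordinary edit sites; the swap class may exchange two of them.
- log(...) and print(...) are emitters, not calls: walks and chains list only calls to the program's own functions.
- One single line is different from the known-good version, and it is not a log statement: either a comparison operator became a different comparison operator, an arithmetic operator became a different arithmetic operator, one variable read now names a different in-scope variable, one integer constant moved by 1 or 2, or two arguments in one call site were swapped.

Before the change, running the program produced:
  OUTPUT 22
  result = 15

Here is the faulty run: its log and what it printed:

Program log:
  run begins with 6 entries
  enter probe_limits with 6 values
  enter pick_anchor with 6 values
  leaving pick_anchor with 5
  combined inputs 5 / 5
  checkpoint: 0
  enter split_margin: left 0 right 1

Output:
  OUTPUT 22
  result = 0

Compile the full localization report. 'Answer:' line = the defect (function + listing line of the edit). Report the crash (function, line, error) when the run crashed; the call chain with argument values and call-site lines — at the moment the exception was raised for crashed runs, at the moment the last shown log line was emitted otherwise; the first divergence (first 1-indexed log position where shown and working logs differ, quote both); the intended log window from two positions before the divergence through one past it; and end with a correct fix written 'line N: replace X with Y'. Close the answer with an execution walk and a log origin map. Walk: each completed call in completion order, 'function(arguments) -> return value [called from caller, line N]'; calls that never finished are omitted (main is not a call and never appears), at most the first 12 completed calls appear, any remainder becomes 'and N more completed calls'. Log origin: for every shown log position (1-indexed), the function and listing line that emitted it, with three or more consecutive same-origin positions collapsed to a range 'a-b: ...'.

Answer: the defect is in fold_scores at line 2.
The tell: The earliest visible damage is log position 6 — 'checkpoint: 0' rather than the intended 'recursing at 5 carrying 0'.
Call chain: main -> split_margin(0, 1) (called at line 38).
First divergence: position 6 — the shown line 'checkpoint: 0' should read 'recursing at 5 carrying 0'.
Intended log window:
  4: leaving pick_anchor with 5
  5: combined inputs 5 / 5
  6: recursing at 5 carrying 0
  7: recursing at 4 carrying 5
Execution walk:
  pick_anchor([11, 11, 5, 10, 9, 8]) -> 5  [called from probe_limits, line 18]
  fold_scores(5, 0) -> 0  [called from probe_limits, line 21]
  probe_limits([11, 11, 5, 10, 9, 8]) -> 0  [called from main, line 36]
  split_margin(0, 1) -> 22  [called from main, line 38]
Log line origins:
  1: emitted by main (line 35)
  2: emitted by probe_limits (line 17)
  3: emitted by pick_anchor (line 8)
  4: emitted by pick_anchor (line 13)
  5: emitted by probe_limits (line 20)
  6: emitted by main (line 37)
  7: emitted by split_margin (line 24)
A correct fix: line 2: replace `!=` with `<=`.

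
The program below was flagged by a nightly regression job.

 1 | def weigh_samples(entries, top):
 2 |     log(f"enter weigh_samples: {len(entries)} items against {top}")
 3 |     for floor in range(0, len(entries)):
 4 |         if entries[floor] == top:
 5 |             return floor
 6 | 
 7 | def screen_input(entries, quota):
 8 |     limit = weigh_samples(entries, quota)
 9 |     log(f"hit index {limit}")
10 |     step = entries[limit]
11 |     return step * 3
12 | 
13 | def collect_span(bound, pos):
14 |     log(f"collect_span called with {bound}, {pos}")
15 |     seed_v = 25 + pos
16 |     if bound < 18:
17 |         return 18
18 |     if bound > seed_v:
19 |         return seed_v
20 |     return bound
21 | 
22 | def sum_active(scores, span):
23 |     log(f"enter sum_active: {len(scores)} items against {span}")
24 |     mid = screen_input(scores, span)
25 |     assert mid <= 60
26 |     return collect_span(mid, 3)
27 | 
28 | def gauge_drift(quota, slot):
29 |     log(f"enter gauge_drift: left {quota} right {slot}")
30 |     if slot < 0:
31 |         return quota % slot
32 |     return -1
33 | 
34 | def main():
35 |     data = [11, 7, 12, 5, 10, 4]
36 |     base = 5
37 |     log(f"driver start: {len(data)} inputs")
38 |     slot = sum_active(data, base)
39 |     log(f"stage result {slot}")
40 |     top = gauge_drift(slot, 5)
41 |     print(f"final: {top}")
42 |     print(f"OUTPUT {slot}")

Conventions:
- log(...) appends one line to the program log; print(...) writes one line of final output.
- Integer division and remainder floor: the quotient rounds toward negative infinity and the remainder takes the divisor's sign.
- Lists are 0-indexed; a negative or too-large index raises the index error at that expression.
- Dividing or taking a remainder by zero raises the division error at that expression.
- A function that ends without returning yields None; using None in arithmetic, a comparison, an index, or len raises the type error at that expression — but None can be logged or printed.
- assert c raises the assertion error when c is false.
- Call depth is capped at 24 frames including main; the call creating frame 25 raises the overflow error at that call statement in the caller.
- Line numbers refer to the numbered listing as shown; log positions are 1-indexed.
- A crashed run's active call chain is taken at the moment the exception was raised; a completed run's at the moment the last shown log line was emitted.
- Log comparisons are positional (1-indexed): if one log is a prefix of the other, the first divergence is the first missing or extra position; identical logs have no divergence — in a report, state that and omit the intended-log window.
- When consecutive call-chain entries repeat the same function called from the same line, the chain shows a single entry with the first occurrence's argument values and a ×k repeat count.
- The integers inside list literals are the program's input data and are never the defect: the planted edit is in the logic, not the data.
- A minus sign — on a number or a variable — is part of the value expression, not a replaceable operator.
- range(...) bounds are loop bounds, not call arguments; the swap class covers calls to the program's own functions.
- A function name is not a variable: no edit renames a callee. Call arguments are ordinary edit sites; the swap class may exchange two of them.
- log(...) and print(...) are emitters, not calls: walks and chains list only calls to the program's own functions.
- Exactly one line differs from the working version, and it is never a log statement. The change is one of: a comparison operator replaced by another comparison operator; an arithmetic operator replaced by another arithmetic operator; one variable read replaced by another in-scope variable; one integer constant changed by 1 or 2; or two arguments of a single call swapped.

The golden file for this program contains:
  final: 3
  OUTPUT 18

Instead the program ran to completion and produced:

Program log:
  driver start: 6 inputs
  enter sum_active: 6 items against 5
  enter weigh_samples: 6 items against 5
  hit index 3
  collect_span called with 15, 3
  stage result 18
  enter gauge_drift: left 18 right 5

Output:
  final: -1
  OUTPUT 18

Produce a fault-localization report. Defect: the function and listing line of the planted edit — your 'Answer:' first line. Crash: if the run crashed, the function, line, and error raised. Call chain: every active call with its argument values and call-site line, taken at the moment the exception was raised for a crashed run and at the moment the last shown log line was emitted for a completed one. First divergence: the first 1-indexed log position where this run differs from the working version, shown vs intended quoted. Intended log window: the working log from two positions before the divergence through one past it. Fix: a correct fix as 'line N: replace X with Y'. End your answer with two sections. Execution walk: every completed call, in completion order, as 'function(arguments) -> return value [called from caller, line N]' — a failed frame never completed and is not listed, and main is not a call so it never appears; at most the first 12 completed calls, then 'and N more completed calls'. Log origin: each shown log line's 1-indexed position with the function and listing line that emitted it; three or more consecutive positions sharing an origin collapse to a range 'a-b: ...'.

Answer: the defect is in gauge_drift at line 30.
Key observation: Every logged value matches the working version; the printed result is what differs.
Call chain: main -> gauge_drift(18, 5) (called at line 40).
First divergence: there is none — every log position agrees.
Execution walk:
  weigh_samples([11, 7, 12, 5, 10, 4], 5) -> 3  [called from screen_input, line 8]
  screen_input([11, 7, 12, 5, 10, 4], 5) -> 15  [called from sum_active, line 24]
  collect_span(15, 3) -> 18  [called from sum_active, line 26]
  sum_active([11, 7, 12, 5, 10, 4], 5) -> 18  [called from main, line 38]
  gauge_drift(18, 5) -> -1  [called from main, line 40]
Log origins:
  1: from main, line 37
  2: from sum_active, line 23
  3: from weigh_samples, line 2
  4: from screen_input, line 9
  5: from collect_span, line 14
  6: from main, line 39
  7: from gauge_drift, line 29
A correct fix: line 30: replace `<` with `!=`.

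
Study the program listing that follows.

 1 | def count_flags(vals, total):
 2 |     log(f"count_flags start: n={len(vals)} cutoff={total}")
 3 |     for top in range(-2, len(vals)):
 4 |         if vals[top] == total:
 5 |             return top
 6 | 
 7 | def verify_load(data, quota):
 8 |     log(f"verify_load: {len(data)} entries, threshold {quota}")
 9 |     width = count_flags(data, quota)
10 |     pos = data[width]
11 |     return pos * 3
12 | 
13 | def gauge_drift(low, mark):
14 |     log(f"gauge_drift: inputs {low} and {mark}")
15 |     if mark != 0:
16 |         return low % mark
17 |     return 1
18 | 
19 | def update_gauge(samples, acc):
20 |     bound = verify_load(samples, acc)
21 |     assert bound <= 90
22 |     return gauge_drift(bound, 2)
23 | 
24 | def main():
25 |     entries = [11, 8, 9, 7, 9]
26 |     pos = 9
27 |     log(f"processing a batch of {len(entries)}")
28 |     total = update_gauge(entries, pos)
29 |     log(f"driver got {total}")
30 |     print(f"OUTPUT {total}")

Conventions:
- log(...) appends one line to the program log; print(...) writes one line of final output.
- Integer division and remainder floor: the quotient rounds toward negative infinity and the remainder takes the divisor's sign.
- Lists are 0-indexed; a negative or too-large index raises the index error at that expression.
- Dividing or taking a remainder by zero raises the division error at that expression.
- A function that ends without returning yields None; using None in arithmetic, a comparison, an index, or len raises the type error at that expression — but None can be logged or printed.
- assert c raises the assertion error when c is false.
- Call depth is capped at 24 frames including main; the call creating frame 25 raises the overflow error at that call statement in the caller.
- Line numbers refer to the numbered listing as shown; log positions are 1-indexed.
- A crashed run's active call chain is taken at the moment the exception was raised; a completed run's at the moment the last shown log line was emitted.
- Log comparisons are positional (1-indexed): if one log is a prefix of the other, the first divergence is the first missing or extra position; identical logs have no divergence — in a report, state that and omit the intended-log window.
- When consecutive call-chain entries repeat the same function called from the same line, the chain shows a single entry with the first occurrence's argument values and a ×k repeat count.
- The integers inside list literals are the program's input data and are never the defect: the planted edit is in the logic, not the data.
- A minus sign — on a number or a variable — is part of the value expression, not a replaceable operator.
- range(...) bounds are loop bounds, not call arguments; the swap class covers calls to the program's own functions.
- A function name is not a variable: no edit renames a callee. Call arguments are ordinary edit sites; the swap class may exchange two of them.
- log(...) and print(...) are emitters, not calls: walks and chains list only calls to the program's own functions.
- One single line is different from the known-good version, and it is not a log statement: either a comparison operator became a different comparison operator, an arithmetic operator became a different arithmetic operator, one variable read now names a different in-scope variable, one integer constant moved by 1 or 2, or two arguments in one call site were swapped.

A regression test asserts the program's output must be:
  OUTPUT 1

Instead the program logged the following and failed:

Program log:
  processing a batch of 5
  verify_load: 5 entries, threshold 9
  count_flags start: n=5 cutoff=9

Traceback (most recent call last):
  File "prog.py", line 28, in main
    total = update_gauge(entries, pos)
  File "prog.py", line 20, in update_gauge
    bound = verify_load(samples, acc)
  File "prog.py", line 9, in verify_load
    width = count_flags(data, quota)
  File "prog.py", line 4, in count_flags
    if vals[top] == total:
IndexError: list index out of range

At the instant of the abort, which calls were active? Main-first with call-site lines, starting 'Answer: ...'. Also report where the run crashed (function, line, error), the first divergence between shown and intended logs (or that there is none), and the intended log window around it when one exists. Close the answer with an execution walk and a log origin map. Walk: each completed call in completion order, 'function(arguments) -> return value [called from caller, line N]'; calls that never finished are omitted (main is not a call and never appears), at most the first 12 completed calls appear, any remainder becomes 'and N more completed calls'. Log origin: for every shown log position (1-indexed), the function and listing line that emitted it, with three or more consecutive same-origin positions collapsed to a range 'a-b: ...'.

Answer: main -> update_gauge (called at line 28) -> verify_load (called at line 20) -> count_flags (called at line 9).
Key fact: The shown log is a 3-line prefix of the intended one, whose next entry is 'gauge_drift: inputs 27 and 2'.
Crash: count_flags, line 4, IndexError.
First divergence: position 4 — the faulty run's log ends after 3 lines; the working version continues with 'gauge_drift: inputs 27 and 2'.
Intended log window:
  2: verify_load: 5 entries, threshold 9
  3: count_flags start: n=5 cutoff=9
  4: gauge_drift: inputs 27 and 2
  5: driver got 1
Execution walk:
  (no call completed)
Log line origins:
  1: logged in main at line 27
  2: logged in verify_load at line 8
  3: logged in count_flags at line 2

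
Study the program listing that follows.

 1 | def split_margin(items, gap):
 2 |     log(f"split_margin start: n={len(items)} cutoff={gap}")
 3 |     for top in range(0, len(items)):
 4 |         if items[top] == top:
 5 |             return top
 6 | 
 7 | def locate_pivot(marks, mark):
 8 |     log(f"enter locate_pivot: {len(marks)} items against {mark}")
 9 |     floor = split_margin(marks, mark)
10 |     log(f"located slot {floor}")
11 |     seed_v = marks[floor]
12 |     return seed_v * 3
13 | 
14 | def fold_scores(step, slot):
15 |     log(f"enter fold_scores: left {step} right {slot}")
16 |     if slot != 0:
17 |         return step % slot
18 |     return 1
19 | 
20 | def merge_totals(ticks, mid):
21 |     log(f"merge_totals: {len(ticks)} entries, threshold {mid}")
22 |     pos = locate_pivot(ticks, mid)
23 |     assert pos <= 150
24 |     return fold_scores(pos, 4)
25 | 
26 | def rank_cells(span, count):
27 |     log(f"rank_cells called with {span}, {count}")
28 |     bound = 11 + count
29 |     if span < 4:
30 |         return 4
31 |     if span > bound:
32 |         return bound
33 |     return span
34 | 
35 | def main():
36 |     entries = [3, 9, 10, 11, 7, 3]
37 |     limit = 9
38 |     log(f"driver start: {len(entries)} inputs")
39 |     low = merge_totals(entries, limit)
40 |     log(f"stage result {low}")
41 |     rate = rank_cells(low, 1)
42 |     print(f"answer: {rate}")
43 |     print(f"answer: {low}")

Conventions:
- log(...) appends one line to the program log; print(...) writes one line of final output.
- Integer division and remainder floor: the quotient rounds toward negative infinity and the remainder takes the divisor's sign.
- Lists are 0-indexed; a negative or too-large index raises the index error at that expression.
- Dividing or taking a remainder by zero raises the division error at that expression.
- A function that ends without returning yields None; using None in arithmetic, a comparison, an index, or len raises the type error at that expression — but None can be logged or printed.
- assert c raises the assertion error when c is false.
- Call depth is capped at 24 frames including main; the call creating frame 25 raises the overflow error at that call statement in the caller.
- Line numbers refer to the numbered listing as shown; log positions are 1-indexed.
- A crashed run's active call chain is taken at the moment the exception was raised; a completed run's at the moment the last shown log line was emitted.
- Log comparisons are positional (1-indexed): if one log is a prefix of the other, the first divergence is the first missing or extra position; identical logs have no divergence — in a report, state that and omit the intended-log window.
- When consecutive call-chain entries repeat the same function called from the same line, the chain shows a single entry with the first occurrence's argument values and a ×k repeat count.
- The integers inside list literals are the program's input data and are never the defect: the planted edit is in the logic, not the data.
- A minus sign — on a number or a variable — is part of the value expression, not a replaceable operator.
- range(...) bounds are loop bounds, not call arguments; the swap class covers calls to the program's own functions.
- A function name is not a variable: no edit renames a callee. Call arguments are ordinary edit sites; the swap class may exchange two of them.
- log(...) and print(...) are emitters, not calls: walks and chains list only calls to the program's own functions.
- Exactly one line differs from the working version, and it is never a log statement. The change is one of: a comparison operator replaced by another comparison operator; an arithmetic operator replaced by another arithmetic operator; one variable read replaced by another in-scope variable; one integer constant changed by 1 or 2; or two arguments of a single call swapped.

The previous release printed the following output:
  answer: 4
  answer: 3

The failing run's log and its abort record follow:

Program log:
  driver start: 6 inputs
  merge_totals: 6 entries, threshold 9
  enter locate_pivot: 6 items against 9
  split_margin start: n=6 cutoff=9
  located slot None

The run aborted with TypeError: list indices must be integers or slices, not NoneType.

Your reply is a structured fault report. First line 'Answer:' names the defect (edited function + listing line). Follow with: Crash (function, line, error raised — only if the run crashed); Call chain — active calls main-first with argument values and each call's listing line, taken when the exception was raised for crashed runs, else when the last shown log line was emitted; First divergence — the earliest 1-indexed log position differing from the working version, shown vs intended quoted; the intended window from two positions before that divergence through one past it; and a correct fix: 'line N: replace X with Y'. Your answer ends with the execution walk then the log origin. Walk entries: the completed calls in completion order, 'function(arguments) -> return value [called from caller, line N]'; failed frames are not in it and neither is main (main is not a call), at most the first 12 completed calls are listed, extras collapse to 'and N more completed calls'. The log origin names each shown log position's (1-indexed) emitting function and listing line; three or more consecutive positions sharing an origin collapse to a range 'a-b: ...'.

Answer: the defect is in split_margin at line 4.
The tell: The log first diverges at position 5: the faulty run prints 'located slot None' where the working version prints 'located slot 1'.
Crash: locate_pivot, line 11, TypeError.
Call chain: main -> merge_totals([3, 9, 10, 11, 7, 3], 9) (called at line 39) -> locate_pivot([3, 9, 10, 11, 7, 3], 9) (called at line 22).
First divergence: position 5 — the shown line 'located slot None' should read 'located slot 1'.
Intended log window:
  3: enter locate_pivot: 6 items against 9
  4: split_margin start: n=6 cutoff=9
  5: located slot 1
  6: enter fold_scores: left 27 right 4
Execution walk:
  split_margin([3, 9, 10, 11, 7, 3], 9) -> None  [called from locate_pivot, line 9]
Log origin:
  1: emitted by main (line 38)
  2: emitted by merge_totals (line 21)
  3: emitted by locate_pivot (line 8)
  4: emitted by split_margin (line 2)
  5: emitted by locate_pivot (line 10)
A correct fix: line 4: replace `items[top] == top` with `items[top] == gap`.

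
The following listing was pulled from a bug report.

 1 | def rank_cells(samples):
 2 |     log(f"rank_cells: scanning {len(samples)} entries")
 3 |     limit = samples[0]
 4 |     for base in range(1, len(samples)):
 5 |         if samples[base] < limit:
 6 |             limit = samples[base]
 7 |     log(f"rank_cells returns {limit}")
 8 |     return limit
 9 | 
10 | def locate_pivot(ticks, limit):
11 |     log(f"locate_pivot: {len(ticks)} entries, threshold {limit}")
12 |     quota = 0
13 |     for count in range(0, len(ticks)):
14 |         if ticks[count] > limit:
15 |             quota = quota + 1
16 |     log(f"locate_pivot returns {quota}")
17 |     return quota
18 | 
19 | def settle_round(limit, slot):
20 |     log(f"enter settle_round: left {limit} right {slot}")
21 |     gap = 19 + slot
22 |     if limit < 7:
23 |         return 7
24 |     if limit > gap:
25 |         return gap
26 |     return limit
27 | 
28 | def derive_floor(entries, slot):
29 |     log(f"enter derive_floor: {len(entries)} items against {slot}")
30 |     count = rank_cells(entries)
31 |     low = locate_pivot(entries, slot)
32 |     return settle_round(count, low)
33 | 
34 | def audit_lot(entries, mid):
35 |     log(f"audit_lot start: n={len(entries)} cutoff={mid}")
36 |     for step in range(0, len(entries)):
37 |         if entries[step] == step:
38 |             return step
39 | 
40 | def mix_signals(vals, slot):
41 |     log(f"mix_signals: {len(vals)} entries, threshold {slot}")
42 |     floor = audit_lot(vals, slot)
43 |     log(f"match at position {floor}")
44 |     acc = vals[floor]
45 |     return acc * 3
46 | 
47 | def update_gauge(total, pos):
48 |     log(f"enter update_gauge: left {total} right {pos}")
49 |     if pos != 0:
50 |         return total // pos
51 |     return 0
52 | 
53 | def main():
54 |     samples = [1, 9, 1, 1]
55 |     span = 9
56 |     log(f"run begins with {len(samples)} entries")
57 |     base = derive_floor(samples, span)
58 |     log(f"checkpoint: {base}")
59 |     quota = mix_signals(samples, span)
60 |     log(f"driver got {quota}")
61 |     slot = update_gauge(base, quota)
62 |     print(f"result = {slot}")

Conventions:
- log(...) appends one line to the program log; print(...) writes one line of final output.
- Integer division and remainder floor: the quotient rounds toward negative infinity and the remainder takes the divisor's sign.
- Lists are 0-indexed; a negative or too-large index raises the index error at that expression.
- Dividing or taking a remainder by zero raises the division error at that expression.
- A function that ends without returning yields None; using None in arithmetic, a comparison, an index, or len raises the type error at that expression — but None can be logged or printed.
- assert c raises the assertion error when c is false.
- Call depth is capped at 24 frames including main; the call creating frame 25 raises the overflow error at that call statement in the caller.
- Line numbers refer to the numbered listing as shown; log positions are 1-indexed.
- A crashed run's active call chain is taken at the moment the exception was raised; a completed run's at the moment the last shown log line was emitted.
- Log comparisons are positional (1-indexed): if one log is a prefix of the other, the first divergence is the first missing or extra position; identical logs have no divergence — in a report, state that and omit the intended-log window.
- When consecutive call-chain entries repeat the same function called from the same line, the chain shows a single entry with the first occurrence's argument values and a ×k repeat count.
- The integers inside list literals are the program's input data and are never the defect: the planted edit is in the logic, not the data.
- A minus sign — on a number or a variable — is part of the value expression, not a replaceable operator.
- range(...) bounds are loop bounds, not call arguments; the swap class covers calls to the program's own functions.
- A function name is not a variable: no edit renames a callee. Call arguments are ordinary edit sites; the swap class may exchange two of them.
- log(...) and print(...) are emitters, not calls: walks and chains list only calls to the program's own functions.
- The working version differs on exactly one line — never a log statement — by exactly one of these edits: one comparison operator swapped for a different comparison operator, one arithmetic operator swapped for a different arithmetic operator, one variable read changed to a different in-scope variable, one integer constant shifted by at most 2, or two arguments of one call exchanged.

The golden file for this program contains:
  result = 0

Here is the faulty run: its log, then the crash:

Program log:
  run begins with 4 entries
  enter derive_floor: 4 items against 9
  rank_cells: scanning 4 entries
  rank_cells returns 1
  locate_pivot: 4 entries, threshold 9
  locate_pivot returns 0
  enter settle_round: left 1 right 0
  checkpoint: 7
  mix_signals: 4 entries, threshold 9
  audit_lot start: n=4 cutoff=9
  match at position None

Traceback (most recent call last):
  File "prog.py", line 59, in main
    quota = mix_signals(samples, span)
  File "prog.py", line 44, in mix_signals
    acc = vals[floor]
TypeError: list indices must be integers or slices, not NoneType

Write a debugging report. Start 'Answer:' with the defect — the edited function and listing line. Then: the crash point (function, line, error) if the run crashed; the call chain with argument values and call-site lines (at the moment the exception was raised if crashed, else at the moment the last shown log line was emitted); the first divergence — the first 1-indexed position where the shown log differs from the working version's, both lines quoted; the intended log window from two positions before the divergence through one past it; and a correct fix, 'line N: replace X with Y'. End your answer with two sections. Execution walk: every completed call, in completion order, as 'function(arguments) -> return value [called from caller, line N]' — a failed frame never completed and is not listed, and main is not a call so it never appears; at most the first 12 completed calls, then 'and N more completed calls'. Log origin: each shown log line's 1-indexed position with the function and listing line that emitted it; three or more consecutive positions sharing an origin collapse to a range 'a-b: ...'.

Answer: the defect is in audit_lot at line 37.
Core observation: Everything matches until log position 11, which reads 'match at position None' in place of 'match at position 1'.
Crash: mix_signals, line 44, TypeError.
Call chain: main -> mix_signals([1, 9, 1, 1], 9) (called at line 59).
First divergence: position 11; shown 'match at position None' vs intended 'match at position 1'.
Intended log window:
  9: mix_signals: 4 entries, threshold 9
  10: audit_lot start: n=4 cutoff=9
  11: match at position 1
  12: driver got 27
Execution walk:
  rank_cells([1, 9, 1, 1]) -> 1  [called from derive_floor, line 30]
  locate_pivot([1, 9, 1, 1], 9) -> 0  [called from derive_floor, line 31]
  settle_round(1, 0) -> 7  [called from derive_floor, line 32]
  derive_floor([1, 9, 1, 1], 9) -> 7  [called from main, line 57]
  audit_lot([1, 9, 1, 1], 9) -> None  [called from mix_signals, line 42]
Log origin:
  1 — main, line 56
  2 — derive_floor, line 29
  3 — rank_cells, line 2
  4 — rank_cells, line 7
  5 — locate_pivot, line 11
  6 — locate_pivot, line 16
  7 — settle_round, line 20
  8 — main, line 58
  9 — mix_signals, line 41
  10 — audit_lot, line 35
  11 — mix_signals, line 43
A correct fix: line 37: replace `entries[step] == step` with `entries[step] == mid`.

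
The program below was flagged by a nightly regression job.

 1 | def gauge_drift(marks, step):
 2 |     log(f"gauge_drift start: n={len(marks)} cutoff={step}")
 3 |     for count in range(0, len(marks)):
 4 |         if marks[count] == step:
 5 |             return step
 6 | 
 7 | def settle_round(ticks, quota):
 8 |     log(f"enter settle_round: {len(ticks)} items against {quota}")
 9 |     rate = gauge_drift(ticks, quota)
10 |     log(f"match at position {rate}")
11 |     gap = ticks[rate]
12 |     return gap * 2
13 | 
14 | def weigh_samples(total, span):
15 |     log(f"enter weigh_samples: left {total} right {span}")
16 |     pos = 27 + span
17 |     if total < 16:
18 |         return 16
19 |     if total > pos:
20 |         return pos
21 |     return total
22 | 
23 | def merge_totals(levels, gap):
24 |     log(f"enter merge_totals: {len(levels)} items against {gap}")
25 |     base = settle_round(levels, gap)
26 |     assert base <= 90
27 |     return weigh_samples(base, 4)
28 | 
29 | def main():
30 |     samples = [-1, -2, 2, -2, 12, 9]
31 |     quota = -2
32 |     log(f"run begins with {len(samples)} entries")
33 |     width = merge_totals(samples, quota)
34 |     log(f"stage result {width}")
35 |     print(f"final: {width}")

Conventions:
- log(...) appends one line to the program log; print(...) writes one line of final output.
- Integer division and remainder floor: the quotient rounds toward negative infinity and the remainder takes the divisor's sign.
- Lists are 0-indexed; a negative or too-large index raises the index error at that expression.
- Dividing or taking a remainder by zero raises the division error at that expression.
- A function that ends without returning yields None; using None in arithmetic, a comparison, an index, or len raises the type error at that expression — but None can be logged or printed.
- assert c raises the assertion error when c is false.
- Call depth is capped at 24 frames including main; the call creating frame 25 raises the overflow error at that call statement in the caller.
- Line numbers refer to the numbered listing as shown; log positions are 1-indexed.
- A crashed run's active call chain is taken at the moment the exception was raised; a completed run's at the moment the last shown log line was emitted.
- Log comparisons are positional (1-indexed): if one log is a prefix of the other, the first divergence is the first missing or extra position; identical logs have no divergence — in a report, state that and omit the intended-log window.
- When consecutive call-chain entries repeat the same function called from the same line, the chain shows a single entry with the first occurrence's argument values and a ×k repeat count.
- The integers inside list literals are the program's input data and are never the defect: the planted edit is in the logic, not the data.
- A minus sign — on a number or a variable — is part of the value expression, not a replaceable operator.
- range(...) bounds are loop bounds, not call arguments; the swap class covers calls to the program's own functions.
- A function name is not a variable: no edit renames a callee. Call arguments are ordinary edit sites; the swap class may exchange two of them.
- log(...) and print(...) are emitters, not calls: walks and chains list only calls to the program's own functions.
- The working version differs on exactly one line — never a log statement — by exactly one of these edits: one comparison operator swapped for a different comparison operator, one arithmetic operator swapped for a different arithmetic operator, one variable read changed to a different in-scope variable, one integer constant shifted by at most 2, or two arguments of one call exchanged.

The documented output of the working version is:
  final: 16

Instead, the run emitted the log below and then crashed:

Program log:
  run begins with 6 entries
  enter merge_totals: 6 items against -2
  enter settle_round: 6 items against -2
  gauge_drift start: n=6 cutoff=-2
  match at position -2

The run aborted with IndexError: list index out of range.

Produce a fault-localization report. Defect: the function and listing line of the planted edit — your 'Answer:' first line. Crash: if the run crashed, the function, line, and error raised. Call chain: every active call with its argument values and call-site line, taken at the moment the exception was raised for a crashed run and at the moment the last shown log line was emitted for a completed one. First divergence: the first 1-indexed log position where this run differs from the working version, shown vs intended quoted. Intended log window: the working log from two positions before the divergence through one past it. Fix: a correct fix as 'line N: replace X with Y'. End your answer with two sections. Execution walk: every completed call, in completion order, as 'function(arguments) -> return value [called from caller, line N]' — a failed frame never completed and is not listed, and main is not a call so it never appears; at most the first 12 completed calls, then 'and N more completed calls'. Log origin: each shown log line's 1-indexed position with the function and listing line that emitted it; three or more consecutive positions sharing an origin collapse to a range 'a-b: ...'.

Answer: the defect is in gauge_drift at line 5.
Key observation: At log position 5 the runs split — shown 'match at position -2', but the working version logs 'match at position 1'.
Crash: settle_round, line 11, IndexError.
Call chain: main -> merge_totals([-1, -2, 2, -2, 12, 9], -2) (called at line 33) -> settle_round([-1, -2, 2, -2, 12, 9], -2) (called at line 25).
First divergence: position 5 — shown 'match at position -2', intended 'match at position 1'.
Intended log window:
  3: enter settle_round: 6 items against -2
  4: gauge_drift start: n=6 cutoff=-2
  5: match at position 1
  6: enter weigh_samples: left -4 right 4
Execution walk:
  gauge_drift([-1, -2, 2, -2, 12, 9], -2) -> -2  [called from settle_round, line 9]
Log line origins:
  1 — main, line 32
  2 — merge_totals, line 24
  3 — settle_round, line 8
  4 — gauge_drift, line 2
  5 — settle_round, line 10
A correct fix: line 5: replace `step` with `count`.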